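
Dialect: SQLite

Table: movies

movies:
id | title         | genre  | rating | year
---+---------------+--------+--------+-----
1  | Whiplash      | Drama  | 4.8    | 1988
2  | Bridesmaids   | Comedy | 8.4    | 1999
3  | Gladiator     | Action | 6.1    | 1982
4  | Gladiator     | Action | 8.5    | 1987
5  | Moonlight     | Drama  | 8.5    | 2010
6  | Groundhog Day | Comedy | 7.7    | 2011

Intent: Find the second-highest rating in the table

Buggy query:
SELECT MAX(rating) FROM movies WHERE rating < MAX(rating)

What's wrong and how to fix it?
Bug: MAX(rating) on the right of the comparison is an aggregate-in-WHERE error

Fix: Compute the overall MAX in a subquery, then take MAX of rows below it

Corrected query:
SELECT MAX(rating) FROM movies WHERE rating < (SELECT MAX(rating) FROM movies)

Result:
MAX(rating)
-----------
8.4        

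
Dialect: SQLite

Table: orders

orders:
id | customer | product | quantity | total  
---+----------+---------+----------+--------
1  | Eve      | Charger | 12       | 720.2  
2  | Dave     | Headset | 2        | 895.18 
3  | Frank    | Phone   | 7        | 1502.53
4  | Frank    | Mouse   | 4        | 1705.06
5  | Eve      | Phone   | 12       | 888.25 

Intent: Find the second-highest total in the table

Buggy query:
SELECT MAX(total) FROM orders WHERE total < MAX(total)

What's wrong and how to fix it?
Bug: The inner MAX is an aggregate inside WHERE, which is not allowed

Fix: Put the inner MAX in a scalar subquery

Corrected query:
SELECT MAX(total) FROM orders WHERE total < (SELECT MAX(total) FROM orders)

Result:
MAX(total)
----------
1502.53   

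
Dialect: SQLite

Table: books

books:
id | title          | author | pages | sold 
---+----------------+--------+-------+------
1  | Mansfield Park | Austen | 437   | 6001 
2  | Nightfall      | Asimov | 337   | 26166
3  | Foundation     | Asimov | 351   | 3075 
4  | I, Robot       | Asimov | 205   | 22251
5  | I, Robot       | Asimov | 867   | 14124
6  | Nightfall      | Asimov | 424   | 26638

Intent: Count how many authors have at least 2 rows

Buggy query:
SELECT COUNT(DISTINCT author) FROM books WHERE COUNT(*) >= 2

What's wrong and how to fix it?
Bug: WHERE filters individual rows, not groups, so a group-level COUNT is invalid there

Fix: Group first with HAVING COUNT(*) >= 2, then COUNT the resulting groups

Corrected query:
SELECT COUNT(*) FROM (SELECT author FROM books GROUP BY author HAVING COUNT(*) >= 2)

Result:
COUNT(*)
--------
1       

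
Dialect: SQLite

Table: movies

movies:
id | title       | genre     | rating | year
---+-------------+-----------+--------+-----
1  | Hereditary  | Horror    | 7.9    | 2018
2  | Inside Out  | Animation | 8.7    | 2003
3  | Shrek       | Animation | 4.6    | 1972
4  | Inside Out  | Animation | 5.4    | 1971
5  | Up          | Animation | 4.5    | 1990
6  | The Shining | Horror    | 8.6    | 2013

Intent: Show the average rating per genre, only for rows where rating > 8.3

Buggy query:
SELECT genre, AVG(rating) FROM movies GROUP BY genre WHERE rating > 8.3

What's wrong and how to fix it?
Bug: Row-level WHERE must come before GROUP BY in the clause order

Fix: Place WHERE between FROM and GROUP BY

Corrected query:
SELECT genre, AVG(rating) FROM movies WHERE rating > 8.3 GROUP BY genre

Result:
genre     | AVG(rating)
----------+------------
Animation | 8.7        
Horror    | 8.6        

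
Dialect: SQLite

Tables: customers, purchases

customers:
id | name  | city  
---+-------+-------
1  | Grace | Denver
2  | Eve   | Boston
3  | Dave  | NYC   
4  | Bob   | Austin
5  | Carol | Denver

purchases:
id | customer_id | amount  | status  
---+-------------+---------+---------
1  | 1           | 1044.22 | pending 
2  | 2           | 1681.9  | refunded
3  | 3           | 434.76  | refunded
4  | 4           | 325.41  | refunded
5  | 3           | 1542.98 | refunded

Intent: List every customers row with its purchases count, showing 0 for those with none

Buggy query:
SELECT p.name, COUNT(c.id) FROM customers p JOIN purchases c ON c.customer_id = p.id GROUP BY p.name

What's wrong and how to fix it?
Bug: An inner join excludes parents with zero children

Fix: Switch to LEFT JOIN to retain unmatched parent rows

Corrected query:
SELECT p.name, COUNT(c.id) FROM customers p LEFT JOIN purchases c ON c.customer_id = p.id GROUP BY p.name

Result:
name  | COUNT(c.id)
------+------------
Bob   | 1          
Carol | 0          
Dave  | 2          
Eve   | 1          
Grace | 1          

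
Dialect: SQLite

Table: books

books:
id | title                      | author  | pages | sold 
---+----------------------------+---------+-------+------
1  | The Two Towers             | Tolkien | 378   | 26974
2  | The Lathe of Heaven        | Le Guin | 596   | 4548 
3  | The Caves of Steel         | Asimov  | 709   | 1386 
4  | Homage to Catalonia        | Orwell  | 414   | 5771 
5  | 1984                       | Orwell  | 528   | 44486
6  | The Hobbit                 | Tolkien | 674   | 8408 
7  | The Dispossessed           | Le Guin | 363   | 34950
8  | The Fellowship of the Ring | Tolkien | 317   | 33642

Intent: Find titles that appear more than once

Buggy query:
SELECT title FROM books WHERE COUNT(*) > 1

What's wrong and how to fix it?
Bug: WHERE can't reference COUNT(*); aggregates are computed after WHERE

Fix: GROUP BY title, then filter groups with HAVING COUNT(*) > 1

Corrected query:
SELECT title FROM books GROUP BY title HAVING COUNT(*) > 1

Result:
(no rows)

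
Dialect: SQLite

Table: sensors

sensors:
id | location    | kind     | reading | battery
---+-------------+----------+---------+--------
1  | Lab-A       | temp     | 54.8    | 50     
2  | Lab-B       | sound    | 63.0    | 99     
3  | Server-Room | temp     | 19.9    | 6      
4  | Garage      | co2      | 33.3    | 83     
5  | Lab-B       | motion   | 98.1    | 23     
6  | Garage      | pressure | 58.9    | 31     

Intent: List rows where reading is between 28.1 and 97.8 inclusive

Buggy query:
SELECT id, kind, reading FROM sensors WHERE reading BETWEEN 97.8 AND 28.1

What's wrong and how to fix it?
Bug: BETWEEN expects the lower bound first; with 97.8 AND 28.1 the range is empty

Fix: Write BETWEEN 28.1 AND 97.8

Corrected query:
SELECT id, kind, reading FROM sensors WHERE reading BETWEEN 28.1 AND 97.8

Result:
id | kind     | reading
---+----------+--------
1  | temp     | 54.8   
2  | sound    | 63     
4  | co2      | 33.3   
6  | pressure | 58.9   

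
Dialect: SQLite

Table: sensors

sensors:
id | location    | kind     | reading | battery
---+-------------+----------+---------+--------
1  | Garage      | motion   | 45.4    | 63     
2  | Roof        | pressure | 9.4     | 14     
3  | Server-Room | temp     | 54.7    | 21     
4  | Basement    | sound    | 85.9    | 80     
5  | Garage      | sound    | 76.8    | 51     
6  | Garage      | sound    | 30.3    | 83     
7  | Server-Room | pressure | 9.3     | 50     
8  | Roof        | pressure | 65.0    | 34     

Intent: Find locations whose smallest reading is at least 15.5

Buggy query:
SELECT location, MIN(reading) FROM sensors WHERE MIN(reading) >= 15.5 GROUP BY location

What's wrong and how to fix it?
Bug: MIN() in WHERE is a misuse of aggregate

Fix: Use HAVING for the per-group MIN condition

Corrected query:
SELECT location, MIN(reading) FROM sensors GROUP BY location HAVING MIN(reading) >= 15.5

Result:
location | MIN(reading)
---------+-------------
Basement | 85.9        
Garage   | 30.3        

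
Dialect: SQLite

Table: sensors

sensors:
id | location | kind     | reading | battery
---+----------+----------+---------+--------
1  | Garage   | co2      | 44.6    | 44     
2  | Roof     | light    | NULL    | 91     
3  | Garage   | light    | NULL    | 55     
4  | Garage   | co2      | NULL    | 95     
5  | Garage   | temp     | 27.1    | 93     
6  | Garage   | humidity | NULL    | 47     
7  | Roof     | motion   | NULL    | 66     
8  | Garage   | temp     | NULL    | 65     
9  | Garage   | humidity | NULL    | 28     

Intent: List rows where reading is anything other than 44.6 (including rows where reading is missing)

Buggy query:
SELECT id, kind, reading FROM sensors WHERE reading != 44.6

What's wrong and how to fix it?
Bug: 'reading != 44.6' is unknown when reading is NULL, so NULL rows are silently excluded

Fix: Add an explicit OR reading IS NULL to include the missing-value rows

Corrected query:
SELECT id, kind, reading FROM sensors WHERE reading != 44.6 OR reading IS NULL

Result:
id | kind     | reading
---+----------+--------
2  | light    | NULL   
3  | light    | NULL   
4  | co2      | NULL   
5  | temp     | 27.1   
6  | humidity | NULL   
7  | motion   | NULL   
8  | temp     | NULL   
9  | humidity | NULL   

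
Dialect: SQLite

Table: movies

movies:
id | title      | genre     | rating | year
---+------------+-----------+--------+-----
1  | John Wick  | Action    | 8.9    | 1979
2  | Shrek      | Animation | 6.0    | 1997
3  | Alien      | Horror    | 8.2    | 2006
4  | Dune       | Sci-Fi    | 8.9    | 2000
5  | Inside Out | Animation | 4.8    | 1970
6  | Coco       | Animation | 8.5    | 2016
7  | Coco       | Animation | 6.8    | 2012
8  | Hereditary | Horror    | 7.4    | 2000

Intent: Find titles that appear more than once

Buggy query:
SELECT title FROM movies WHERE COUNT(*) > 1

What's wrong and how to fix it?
Bug: WHERE can't reference COUNT(*); aggregates are computed after WHERE

Fix: Group first, then use HAVING for the count condition

Corrected query:
SELECT title FROM movies GROUP BY title HAVING COUNT(*) > 1

Result:
title
-----
Coco 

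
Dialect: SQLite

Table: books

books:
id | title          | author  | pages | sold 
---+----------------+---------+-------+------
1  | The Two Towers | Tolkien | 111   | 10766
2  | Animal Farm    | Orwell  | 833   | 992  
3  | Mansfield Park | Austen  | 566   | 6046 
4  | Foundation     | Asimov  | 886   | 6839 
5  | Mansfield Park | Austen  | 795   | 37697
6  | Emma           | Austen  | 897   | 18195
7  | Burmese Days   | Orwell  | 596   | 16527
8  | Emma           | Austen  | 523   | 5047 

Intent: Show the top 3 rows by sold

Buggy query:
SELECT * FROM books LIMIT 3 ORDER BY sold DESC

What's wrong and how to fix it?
Bug: LIMIT must come after ORDER BY

Fix: Sort with ORDER BY, then apply LIMIT

Corrected query:
SELECT * FROM books ORDER BY sold DESC LIMIT 3

Result:
id | title          | author | pages | sold 
---+----------------+--------+-------+------
5  | Mansfield Park | Austen | 795   | 37697
6  | Emma           | Austen | 897   | 18195
7  | Burmese Days   | Orwell | 596   | 16527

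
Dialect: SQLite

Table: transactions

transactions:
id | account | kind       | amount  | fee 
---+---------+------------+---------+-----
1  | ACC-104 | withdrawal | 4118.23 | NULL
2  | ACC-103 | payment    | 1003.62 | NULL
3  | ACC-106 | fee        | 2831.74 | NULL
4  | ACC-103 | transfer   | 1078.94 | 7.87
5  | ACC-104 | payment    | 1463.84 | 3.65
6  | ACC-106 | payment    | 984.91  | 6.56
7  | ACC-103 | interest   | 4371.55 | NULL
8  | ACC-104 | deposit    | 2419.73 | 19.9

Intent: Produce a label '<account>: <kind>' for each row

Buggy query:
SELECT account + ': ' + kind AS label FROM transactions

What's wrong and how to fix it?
Bug: SQLite uses || for string concatenation; + coerces text to numbers (yielding 0)

Fix: Use the || operator for string concatenation

Corrected query:
SELECT account || ': ' || kind AS label FROM transactions

Result:
label              
-------------------
ACC-104: withdrawal
ACC-103: payment   
ACC-106: fee       
ACC-103: transfer  
ACC-104: payment   
ACC-106: payment   
ACC-103: interest  
ACC-104: deposit   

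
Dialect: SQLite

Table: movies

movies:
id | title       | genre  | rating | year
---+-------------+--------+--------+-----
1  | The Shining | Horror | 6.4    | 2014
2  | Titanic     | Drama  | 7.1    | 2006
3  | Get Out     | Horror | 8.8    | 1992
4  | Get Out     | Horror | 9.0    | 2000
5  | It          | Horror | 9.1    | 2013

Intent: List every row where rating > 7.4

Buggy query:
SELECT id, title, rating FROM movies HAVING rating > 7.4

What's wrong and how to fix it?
Bug: HAVING filters the output of aggregation, but this query has no GROUP BY and no aggregate functions, so SQLite rejects it (HAVING clause on a non-aggregate query); the condition here is per row

Fix: Use WHERE for row-level filtering

Corrected query:
SELECT id, title, rating FROM movies WHERE rating > 7.4

Result:
id | title   | rating
---+---------+-------
3  | Get Out | 8.8   
4  | Get Out | 9     
5  | It      | 9.1   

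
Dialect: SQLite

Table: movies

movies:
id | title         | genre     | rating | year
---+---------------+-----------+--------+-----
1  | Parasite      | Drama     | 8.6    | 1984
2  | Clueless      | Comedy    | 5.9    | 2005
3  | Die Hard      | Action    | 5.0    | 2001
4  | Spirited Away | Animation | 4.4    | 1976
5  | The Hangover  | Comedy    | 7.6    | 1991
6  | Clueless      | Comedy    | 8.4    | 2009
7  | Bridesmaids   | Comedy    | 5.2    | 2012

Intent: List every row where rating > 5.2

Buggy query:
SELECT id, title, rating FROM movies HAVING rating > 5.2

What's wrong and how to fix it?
Bug: HAVING filters the output of aggregation, but this query has no GROUP BY and no aggregate functions, so SQLite rejects it (HAVING clause on a non-aggregate query); the condition here is per row

Fix: Use WHERE for row-level filtering

Corrected query:
SELECT id, title, rating FROM movies WHERE rating > 5.2

Result:
id | title        | rating
---+--------------+-------
1  | Parasite     | 8.6   
2  | Clueless     | 5.9   
5  | The Hangover | 7.6   
6  | Clueless     | 8.4   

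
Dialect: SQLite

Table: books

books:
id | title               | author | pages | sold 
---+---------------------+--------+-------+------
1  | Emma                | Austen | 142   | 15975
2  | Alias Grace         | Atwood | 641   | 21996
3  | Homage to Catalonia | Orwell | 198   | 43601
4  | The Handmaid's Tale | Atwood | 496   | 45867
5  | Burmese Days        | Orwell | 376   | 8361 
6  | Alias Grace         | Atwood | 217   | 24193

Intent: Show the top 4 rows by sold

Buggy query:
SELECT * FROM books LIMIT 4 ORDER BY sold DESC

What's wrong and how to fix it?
Bug: ORDER BY cannot follow LIMIT; LIMIT is the final clause

Fix: Swap the clauses: ORDER BY first, then LIMIT

Corrected query:
SELECT * FROM books ORDER BY sold DESC LIMIT 4

Result:
id | title               | author | pages | sold 
---+---------------------+--------+-------+------
4  | The Handmaid's Tale | Atwood | 496   | 45867
3  | Homage to Catalonia | Orwell | 198   | 43601
6  | Alias Grace         | Atwood | 217   | 24193
2  | Alias Grace         | Atwood | 641   | 21996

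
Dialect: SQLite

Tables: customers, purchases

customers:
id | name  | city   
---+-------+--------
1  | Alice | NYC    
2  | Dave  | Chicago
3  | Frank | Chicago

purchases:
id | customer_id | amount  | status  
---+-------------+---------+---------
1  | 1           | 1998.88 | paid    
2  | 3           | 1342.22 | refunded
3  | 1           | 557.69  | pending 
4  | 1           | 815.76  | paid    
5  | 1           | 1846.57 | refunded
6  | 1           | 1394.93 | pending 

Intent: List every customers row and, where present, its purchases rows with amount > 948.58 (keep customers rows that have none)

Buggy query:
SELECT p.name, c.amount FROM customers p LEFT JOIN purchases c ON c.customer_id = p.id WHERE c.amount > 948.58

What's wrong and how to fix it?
Bug: A WHERE condition on the right-hand table after LEFT JOIN drops unmatched parents

Fix: Put 'c.amount > 948.58' in the JOIN's ON clause instead of WHERE

Corrected query:
SELECT p.name, c.amount FROM customers p LEFT JOIN purchases c ON c.customer_id = p.id AND c.amount > 948.58

Result:
name  | amount 
------+--------
Alice | 1394.93
Alice | 1846.57
Alice | 1998.88
Dave  | NULL   
Frank | 1342.22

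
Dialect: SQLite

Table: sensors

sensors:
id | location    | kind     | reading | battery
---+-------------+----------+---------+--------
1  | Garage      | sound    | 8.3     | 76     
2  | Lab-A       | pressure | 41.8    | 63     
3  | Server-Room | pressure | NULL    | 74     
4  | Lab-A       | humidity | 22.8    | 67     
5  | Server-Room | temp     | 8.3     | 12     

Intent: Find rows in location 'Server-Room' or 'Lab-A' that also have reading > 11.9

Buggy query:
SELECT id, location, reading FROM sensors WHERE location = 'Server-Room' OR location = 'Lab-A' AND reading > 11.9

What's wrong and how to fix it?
Bug: AND binds tighter than OR, so this parses as location = 'Server-Room' OR (location = 'Lab-A' AND reading > 11.9)

Fix: Group the OR with parentheses (or use IN), then AND the threshold

Corrected query:
SELECT id, location, reading FROM sensors WHERE (location = 'Server-Room' OR location = 'Lab-A') AND reading > 11.9

Result:
id | location | reading
---+----------+--------
2  | Lab-A    | 41.8   
4  | Lab-A    | 22.8   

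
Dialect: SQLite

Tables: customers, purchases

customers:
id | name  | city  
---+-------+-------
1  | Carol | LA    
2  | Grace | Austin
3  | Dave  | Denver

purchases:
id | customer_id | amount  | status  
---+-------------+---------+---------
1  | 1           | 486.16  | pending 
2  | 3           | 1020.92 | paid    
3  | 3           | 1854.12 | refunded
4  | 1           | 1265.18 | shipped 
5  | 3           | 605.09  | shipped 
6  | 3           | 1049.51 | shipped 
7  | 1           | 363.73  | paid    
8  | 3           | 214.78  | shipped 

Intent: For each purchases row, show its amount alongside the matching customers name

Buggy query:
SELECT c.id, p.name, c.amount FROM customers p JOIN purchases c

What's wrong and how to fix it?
Bug: JOIN with no ON clause produces a cartesian product; every purchases row pairs with every customers row

Fix: Specify the join condition linking the foreign key to the parent id

Corrected query:
SELECT c.id, p.name, c.amount FROM customers p JOIN purchases c ON c.customer_id = p.id

Result:
id | name  | amount 
---+-------+--------
1  | Carol | 486.16 
2  | Dave  | 1020.92
3  | Dave  | 1854.12
4  | Carol | 1265.18
5  | Dave  | 605.09 
6  | Dave  | 1049.51
7  | Carol | 363.73 
8  | Dave  | 214.78 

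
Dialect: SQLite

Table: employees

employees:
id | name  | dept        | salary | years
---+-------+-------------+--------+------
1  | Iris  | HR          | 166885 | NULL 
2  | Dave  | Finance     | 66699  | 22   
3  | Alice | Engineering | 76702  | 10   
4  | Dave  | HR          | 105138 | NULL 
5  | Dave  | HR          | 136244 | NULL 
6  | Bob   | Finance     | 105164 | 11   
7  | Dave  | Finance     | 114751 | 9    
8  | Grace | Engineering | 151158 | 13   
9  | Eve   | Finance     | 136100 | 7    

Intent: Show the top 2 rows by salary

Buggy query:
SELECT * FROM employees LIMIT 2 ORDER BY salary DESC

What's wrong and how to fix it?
Bug: LIMIT must come after ORDER BY

Fix: Sort with ORDER BY, then apply LIMIT

Corrected query:
SELECT * FROM employees ORDER BY salary DESC LIMIT 2

Result:
id | name  | dept        | salary | years
---+-------+-------------+--------+------
1  | Iris  | HR          | 166885 | NULL 
8  | Grace | Engineering | 151158 | 13   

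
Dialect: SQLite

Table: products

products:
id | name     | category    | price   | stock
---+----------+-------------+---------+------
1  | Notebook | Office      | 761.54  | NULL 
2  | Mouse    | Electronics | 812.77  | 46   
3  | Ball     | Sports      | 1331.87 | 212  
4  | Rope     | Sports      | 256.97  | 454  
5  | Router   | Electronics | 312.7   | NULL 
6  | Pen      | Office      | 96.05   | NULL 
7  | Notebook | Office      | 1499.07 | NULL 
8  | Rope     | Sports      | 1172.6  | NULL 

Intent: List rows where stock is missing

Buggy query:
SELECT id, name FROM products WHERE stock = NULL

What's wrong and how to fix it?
Bug: Comparing to NULL with '=' never matches; NULL = NULL is unknown, not true

Fix: Replace '= NULL' with 'IS NULL'

Corrected query:
SELECT id, name FROM products WHERE stock IS NULL

Result:
id | name    
---+---------
1  | Notebook
5  | Router  
6  | Pen     
7  | Notebook
8  | Rope    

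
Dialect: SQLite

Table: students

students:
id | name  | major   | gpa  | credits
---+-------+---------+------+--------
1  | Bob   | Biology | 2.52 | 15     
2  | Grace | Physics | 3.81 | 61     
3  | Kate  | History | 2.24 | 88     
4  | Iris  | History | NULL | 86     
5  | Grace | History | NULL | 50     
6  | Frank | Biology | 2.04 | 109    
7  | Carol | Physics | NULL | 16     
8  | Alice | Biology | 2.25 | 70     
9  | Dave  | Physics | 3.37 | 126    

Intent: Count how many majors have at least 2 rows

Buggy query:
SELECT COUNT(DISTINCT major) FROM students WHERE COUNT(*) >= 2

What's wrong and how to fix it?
Bug: WHERE filters individual rows, not groups, so a group-level COUNT is invalid there

Fix: Use a subquery that GROUPs and filters with HAVING, then count its rows

Corrected query:
SELECT COUNT(*) FROM (SELECT major FROM students GROUP BY major HAVING COUNT(*) >= 2)

Result:
COUNT(*)
--------
3       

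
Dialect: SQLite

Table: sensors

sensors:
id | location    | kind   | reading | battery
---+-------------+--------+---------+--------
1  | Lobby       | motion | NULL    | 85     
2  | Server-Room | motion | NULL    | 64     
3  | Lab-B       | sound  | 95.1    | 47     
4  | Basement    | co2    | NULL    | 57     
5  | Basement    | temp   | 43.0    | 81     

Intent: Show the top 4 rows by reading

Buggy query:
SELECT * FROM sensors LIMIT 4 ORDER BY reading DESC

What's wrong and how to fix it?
Bug: LIMIT must come after ORDER BY

Fix: Sort with ORDER BY, then apply LIMIT

Corrected query:
SELECT * FROM sensors ORDER BY reading DESC LIMIT 4

Result:
id | location    | kind   | reading | battery
---+-------------+--------+---------+--------
3  | Lab-B       | sound  | 95.1    | 47     
5  | Basement    | temp   | 43      | 81     
1  | Lobby       | motion | NULL    | 85     
2  | Server-Room | motion | NULL    | 64     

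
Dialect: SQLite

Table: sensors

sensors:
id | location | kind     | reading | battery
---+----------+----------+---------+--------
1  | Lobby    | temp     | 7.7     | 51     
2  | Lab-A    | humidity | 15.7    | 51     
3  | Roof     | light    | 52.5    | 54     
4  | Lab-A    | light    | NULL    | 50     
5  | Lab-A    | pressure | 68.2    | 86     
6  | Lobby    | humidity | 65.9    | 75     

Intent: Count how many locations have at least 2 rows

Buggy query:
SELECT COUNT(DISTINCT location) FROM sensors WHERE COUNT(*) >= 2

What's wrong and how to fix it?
Bug: COUNT(*) cannot appear in WHERE; the per-group count doesn't exist yet

Fix: Group first with HAVING COUNT(*) >= 2, then COUNT the resulting groups

Corrected query:
SELECT COUNT(*) FROM (SELECT location FROM sensors GROUP BY location HAVING COUNT(*) >= 2)

Result:
COUNT(*)
--------
2       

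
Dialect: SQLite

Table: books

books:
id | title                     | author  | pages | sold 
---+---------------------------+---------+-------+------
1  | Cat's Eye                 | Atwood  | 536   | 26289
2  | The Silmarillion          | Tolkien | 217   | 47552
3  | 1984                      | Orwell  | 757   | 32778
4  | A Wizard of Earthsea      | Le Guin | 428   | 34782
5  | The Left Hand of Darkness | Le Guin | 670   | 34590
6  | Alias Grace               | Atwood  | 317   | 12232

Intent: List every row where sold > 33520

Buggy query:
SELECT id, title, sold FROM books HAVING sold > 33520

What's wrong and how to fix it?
Bug: This is a non-aggregate query (no GROUP BY, no aggregates), so in SQLite the HAVING clause is invalid here; a row-level condition belongs in WHERE

Fix: Replace HAVING with WHERE since the condition applies to individual rows

Corrected query:
SELECT id, title, sold FROM books WHERE sold > 33520

Result:
id | title                     | sold 
---+---------------------------+------
2  | The Silmarillion          | 47552
4  | A Wizard of Earthsea      | 34782
5  | The Left Hand of Darkness | 34590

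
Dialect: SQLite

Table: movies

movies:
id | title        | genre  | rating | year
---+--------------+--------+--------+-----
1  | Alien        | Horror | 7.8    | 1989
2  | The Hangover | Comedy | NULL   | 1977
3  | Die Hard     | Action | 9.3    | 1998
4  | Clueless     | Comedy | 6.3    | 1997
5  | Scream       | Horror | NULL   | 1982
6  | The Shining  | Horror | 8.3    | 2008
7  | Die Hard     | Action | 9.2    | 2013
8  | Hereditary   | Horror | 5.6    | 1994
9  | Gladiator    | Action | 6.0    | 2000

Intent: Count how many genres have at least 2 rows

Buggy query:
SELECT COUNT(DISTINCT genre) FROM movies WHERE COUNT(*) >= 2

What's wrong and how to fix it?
Bug: WHERE filters individual rows, not groups, so a group-level COUNT is invalid there

Fix: Group first with HAVING COUNT(*) >= 2, then COUNT the resulting groups

Corrected query:
SELECT COUNT(*) FROM (SELECT genre FROM movies GROUP BY genre HAVING COUNT(*) >= 2)

Result:
COUNT(*)
--------
3       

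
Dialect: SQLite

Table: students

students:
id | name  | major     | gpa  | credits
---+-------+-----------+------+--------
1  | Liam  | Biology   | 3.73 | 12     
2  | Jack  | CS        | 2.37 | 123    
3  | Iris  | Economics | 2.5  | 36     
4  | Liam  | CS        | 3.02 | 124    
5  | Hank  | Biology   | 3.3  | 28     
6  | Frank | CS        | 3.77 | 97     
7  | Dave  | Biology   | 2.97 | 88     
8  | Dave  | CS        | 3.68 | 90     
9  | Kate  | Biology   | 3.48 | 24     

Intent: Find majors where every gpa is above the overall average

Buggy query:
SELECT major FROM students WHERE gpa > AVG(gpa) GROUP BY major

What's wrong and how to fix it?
Bug: WHERE evaluates per row before aggregation, so AVG() is unavailable

Fix: Use a subquery for AVG and a HAVING MIN(...) filter so the condition holds for every row in the group

Corrected query:
SELECT major FROM students GROUP BY major HAVING MIN(gpa) > (SELECT AVG(gpa) FROM students)

Result:
(no rows)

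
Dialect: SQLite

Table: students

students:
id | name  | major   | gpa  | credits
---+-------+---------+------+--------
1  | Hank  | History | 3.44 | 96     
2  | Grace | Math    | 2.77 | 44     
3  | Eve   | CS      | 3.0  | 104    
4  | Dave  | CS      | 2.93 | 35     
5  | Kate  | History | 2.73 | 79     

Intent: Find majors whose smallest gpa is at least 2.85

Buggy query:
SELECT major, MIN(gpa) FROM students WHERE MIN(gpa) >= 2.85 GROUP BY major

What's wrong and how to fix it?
Bug: Aggregates like MIN are computed per group after WHERE runs

Fix: Use HAVING for the per-group MIN condition

Corrected query:
SELECT major, MIN(gpa) FROM students GROUP BY major HAVING MIN(gpa) >= 2.85

Result:
major | MIN(gpa)
------+---------
CS    | 2.93    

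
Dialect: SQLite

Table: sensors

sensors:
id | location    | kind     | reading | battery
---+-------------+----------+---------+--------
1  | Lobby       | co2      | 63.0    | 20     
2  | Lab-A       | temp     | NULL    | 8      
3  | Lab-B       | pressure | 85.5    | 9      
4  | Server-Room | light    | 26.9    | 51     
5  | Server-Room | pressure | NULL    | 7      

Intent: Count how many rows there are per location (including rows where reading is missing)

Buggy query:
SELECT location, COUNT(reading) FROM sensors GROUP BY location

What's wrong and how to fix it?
Bug: COUNT(reading) skips NULLs, so groups with missing reading are undercounted

Fix: Replace COUNT(reading) with COUNT(*)

Corrected query:
SELECT location, COUNT(*) FROM sensors GROUP BY location

Result:
location    | COUNT(*)
------------+---------
Lab-A       | 1       
Lab-B       | 1       
Lobby       | 1       
Server-Room | 2       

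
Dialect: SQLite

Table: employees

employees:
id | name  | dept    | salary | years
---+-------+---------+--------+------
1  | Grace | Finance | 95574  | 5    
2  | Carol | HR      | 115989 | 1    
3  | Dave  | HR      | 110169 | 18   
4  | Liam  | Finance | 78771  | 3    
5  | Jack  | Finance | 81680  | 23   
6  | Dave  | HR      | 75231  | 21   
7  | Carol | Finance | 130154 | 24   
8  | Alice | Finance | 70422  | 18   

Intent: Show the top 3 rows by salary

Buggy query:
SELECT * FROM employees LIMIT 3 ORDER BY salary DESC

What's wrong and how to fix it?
Bug: ORDER BY cannot follow LIMIT; LIMIT is the final clause

Fix: Sort with ORDER BY, then apply LIMIT

Corrected query:
SELECT * FROM employees ORDER BY salary DESC LIMIT 3

Result:
id | name  | dept    | salary | years
---+-------+---------+--------+------
7  | Carol | Finance | 130154 | 24   
2  | Carol | HR      | 115989 | 1    
3  | Dave  | HR      | 110169 | 18   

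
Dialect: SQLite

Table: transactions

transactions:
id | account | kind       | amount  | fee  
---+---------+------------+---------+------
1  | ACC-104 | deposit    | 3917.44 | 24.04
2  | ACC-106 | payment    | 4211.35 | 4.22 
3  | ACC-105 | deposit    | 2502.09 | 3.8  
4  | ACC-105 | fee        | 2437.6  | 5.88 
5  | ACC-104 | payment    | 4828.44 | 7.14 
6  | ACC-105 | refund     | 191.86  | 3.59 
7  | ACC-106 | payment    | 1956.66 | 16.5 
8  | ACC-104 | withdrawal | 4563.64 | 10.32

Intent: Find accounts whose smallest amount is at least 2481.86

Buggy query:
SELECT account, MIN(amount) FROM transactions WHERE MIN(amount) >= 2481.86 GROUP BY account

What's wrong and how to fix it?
Bug: MIN() in WHERE is a misuse of aggregate

Fix: Use HAVING for the per-group MIN condition

Corrected query:
SELECT account, MIN(amount) FROM transactions GROUP BY account HAVING MIN(amount) >= 2481.86

Result:
account | MIN(amount)
--------+------------
ACC-104 | 3917.44    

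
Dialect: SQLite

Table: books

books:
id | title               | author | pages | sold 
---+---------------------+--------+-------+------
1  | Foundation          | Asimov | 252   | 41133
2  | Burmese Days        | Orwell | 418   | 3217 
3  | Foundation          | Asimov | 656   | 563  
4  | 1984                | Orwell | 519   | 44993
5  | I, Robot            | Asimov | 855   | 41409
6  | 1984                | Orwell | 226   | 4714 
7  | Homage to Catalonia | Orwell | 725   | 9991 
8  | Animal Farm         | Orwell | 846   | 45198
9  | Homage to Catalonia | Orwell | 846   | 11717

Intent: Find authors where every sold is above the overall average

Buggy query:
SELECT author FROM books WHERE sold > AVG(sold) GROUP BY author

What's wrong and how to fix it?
Bug: AVG() is an aggregate; it can't sit directly in WHERE

Fix: Compute the overall average in a scalar subquery and compare each group's MIN against it in HAVING

Corrected query:
SELECT author FROM books GROUP BY author HAVING MIN(sold) > (SELECT AVG(sold) FROM books)

Result:
(no rows)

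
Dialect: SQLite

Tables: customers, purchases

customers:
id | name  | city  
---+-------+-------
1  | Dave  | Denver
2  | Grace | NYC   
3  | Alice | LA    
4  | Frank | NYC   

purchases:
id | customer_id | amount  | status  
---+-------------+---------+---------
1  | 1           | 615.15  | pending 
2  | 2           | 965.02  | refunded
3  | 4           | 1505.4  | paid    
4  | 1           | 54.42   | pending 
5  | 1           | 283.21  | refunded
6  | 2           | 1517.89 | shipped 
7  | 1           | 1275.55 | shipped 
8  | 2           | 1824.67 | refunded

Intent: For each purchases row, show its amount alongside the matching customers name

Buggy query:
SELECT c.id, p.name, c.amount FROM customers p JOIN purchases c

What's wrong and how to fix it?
Bug: JOIN with no ON clause produces a cartesian product; every purchases row pairs with every customers row

Fix: Specify the join condition linking the foreign key to the parent id

Corrected query:
SELECT c.id, p.name, c.amount FROM customers p JOIN purchases c ON c.customer_id = p.id

Result:
id | name  | amount 
---+-------+--------
1  | Dave  | 615.15 
2  | Grace | 965.02 
3  | Frank | 1505.4 
4  | Dave  | 54.42  
5  | Dave  | 283.21 
6  | Grace | 1517.89
7  | Dave  | 1275.55
8  | Grace | 1824.67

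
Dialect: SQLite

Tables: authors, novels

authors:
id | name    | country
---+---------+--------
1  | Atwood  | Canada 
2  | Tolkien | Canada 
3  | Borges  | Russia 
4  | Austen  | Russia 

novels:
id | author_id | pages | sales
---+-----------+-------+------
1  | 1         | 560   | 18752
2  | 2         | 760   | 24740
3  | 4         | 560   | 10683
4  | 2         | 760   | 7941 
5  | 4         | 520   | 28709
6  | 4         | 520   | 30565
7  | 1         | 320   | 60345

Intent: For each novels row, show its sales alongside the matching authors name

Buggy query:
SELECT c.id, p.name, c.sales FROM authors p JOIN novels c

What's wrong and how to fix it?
Bug: Missing join condition: each novels row is matched to all authors rows instead of just its own

Fix: Add ON c.author_id = p.id to the JOIN

Corrected query:
SELECT c.id, p.name, c.sales FROM authors p JOIN novels c ON c.author_id = p.id

Result:
id | name    | sales
---+---------+------
1  | Atwood  | 18752
2  | Tolkien | 24740
3  | Austen  | 10683
4  | Tolkien | 7941 
5  | Austen  | 28709
6  | Austen  | 30565
7  | Atwood  | 60345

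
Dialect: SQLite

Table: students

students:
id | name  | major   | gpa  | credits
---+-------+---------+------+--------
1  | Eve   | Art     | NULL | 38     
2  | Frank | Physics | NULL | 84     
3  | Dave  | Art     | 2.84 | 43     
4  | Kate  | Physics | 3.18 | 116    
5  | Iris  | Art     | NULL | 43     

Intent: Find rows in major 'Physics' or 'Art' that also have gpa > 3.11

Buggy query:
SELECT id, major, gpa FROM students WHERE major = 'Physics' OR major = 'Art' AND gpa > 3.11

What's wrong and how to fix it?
Bug: Without parentheses, AND is evaluated before OR, so the gpa filter only applies to the 'Art' branch

Fix: Add parentheses around the OR so the AND applies to both alternatives

Corrected query:
SELECT id, major, gpa FROM students WHERE (major = 'Physics' OR major = 'Art') AND gpa > 3.11

Result:
id | major   | gpa 
---+---------+-----
4  | Physics | 3.18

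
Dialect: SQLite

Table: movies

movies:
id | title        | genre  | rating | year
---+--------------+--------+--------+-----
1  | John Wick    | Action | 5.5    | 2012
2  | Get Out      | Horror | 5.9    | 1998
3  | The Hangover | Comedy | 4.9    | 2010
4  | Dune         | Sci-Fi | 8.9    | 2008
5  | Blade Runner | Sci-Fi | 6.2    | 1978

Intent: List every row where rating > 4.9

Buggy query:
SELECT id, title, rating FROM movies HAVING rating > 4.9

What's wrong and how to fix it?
Bug: This is a non-aggregate query (no GROUP BY, no aggregates), so in SQLite the HAVING clause is invalid here; a row-level condition belongs in WHERE

Fix: Use WHERE for row-level filtering

Corrected query:
SELECT id, title, rating FROM movies WHERE rating > 4.9

Result:
id | title        | rating
---+--------------+-------
1  | John Wick    | 5.5   
2  | Get Out      | 5.9   
4  | Dune         | 8.9   
5  | Blade Runner | 6.2   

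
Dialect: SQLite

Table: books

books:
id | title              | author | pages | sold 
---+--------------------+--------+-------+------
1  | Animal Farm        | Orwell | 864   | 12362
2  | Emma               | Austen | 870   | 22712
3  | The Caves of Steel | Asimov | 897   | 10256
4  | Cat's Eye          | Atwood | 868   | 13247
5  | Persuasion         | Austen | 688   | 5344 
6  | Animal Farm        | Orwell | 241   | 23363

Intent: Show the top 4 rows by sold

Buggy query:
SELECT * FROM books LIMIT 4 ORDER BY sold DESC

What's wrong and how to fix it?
Bug: LIMIT must come after ORDER BY

Fix: Sort with ORDER BY, then apply LIMIT

Corrected query:
SELECT * FROM books ORDER BY sold DESC LIMIT 4

Result:
id | title       | author | pages | sold 
---+-------------+--------+-------+------
6  | Animal Farm | Orwell | 241   | 23363
2  | Emma        | Austen | 870   | 22712
4  | Cat's Eye   | Atwood | 868   | 13247
1  | Animal Farm | Orwell | 864   | 12362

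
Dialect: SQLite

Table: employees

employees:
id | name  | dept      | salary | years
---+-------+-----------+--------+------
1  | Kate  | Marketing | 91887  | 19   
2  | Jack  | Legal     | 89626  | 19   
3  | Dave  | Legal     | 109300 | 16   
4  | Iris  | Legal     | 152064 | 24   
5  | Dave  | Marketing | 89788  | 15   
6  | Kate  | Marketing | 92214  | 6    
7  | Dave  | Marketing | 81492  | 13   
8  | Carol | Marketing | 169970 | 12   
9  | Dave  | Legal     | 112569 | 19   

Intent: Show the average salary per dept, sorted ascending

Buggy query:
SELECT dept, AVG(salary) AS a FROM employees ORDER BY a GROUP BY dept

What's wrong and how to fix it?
Bug: ORDER BY appears before GROUP BY; SQL clause order requires GROUP BY first

Fix: Move ORDER BY to the end, after GROUP BY

Corrected query:
SELECT dept, AVG(salary) AS a FROM employees GROUP BY dept ORDER BY a

Result:
dept      | a        
----------+----------
Marketing | 105070.2 
Legal     | 115889.75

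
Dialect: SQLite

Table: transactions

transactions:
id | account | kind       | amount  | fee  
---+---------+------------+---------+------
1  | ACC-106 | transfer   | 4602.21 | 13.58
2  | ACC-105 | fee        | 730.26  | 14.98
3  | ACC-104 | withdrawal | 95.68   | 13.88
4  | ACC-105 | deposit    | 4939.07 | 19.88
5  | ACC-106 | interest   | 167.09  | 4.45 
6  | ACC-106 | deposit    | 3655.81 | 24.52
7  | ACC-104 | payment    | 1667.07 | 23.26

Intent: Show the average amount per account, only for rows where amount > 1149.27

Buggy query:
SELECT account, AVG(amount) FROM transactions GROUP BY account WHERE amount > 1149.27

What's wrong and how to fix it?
Bug: Row-level WHERE must come before GROUP BY in the clause order

Fix: Place WHERE between FROM and GROUP BY

Corrected query:
SELECT account, AVG(amount) FROM transactions WHERE amount > 1149.27 GROUP BY account

Result:
account | AVG(amount)
--------+------------
ACC-104 | 1667.07    
ACC-105 | 4939.07    
ACC-106 | 4129.01    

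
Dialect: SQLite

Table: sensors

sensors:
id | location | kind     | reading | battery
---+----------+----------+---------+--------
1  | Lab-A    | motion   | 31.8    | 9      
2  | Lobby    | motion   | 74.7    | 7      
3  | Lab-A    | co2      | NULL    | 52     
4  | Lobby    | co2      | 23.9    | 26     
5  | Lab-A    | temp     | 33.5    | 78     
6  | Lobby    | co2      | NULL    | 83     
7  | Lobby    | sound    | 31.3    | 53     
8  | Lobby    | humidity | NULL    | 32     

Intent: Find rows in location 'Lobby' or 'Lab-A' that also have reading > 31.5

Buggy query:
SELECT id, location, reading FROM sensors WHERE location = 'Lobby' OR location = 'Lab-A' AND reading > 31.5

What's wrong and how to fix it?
Bug: AND binds tighter than OR, so this parses as location = 'Lobby' OR (location = 'Lab-A' AND reading > 31.5)

Fix: Add parentheses around the OR so the AND applies to both alternatives

Corrected query:
SELECT id, location, reading FROM sensors WHERE (location = 'Lobby' OR location = 'Lab-A') AND reading > 31.5

Result:
id | location | reading
---+----------+--------
1  | Lab-A    | 31.8   
2  | Lobby    | 74.7   
5  | Lab-A    | 33.5   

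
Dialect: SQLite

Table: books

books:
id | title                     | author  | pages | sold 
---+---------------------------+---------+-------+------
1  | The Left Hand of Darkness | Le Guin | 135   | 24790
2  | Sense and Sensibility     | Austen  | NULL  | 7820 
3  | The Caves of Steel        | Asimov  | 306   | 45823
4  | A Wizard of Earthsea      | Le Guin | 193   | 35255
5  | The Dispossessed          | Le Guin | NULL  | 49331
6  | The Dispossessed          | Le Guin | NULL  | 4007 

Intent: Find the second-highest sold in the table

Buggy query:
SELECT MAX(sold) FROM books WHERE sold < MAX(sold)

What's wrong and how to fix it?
Bug: The inner MAX is an aggregate inside WHERE, which is not allowed

Fix: Compute the overall MAX in a subquery, then take MAX of rows below it

Corrected query:
SELECT MAX(sold) FROM books WHERE sold < (SELECT MAX(sold) FROM books)

Result:
MAX(sold)
---------
45823    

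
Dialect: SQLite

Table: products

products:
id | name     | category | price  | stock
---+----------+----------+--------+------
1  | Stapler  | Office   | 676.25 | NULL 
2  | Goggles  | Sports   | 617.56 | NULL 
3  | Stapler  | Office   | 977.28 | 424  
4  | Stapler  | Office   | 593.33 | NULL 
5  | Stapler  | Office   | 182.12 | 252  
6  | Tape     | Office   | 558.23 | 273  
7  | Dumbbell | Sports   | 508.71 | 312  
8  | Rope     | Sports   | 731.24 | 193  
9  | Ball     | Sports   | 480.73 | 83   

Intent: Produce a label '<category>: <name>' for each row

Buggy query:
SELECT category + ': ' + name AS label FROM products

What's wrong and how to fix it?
Bug: SQLite uses || for string concatenation; + coerces text to numbers (yielding 0)

Fix: Replace + with || to concatenate text

Corrected query:
SELECT category || ': ' || name AS label FROM products

Result:
label           
----------------
Office: Stapler 
Sports: Goggles 
Office: Stapler 
Office: Stapler 
Office: Stapler 
Office: Tape    
Sports: Dumbbell
Sports: Rope    
Sports: Ball    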